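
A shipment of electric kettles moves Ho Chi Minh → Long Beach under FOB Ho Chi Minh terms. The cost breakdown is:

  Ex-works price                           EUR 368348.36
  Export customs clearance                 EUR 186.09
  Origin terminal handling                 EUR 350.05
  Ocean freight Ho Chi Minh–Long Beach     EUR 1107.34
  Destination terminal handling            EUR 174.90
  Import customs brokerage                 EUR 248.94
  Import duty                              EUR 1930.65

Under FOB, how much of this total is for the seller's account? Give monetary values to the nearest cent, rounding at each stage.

Seller's account: EUR 368884.50

FOB: the seller bears costs until goods are on board at the origin port; the buyer bears freight, insurance and all costs thereafter.
Seller's account: goods 368348.36 + export clearance 186.09 + origin terminal 350.05 = 368884.50
Buyer's account: freight 1107.34 + destination terminal 174.90 + brokerage 248.94 + duty 1930.65 = 3461.83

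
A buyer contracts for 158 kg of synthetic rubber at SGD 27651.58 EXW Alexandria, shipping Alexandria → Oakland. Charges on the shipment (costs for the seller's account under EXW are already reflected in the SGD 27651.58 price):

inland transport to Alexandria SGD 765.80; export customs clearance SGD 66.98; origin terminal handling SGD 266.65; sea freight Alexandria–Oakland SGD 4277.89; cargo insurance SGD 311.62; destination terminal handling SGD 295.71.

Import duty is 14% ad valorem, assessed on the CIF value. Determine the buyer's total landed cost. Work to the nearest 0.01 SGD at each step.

Total landed cost: SGD 38303.90

EXW: the seller makes goods available at their premises; the buyer bears all onward costs.
CIF value = EXW price + inland to port + export clearance + origin terminal + freight + insurance = 27651.58 + 765.80 + 66.98 + 266.65 + 4277.89 + 311.62 = 33340.52
Import duty = 33340.52 × 14% = 4667.67
Buyer bears: inland to port 765.80 + export clearance 66.98 + origin terminal 266.65 + freight 4277.89 + insurance 311.62 + destination terminal 295.71 + duty 4667.67 = 10652.32
Landed cost = invoice 27651.58 + 10652.32 = 38303.90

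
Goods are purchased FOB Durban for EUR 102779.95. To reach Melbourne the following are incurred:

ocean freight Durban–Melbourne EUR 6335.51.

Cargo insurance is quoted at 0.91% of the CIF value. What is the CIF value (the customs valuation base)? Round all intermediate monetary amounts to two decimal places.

CIF value: EUR 110117.53

Let C be the CIF value. C = FOB price + freight + 0.91% × C
C − 0.91% × C = 102779.95 + 6335.51
0.9909 × C = 109115.46
C = 109115.46 / 0.9909 = 110117.53
Insurance premium = 0.91% × 110117.53 = 1002.07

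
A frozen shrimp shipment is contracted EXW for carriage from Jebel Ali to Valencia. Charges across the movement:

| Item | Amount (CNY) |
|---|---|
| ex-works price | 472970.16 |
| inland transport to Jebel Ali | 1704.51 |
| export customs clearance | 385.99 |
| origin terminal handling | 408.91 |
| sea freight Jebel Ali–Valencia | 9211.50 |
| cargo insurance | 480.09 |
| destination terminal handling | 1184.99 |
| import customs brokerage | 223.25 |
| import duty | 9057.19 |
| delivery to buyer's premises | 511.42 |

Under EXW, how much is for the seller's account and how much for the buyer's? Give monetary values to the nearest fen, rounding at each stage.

EXW: the seller makes goods available at their premises; the buyer bears all onward costs.
Seller's account: goods 472970.16 = 472970.16
Buyer's account: inland to port 1704.51 + export clearance 385.99 + origin terminal 408.91 + freight 9211.50 + insurance 480.09 + destination terminal 1184.99 + brokerage 223.25 + duty 9057.19 + delivery 511.42 = 23167.85

Seller: CNY 472970.16; buyer: CNY 23167.85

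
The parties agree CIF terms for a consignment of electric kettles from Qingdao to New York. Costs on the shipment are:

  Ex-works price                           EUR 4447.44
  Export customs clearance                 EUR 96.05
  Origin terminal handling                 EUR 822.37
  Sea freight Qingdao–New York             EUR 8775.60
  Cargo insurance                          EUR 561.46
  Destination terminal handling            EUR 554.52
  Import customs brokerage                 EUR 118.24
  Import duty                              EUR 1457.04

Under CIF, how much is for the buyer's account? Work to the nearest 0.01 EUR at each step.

Buyer's account: EUR 2129.80

CIF: the seller pays costs through ocean freight and marine insurance to the destination port.
Seller's account: goods 4447.44 + export clearance 96.05 + origin terminal 822.37 + freight 8775.60 + insurance 561.46 = 14702.92
Buyer's account: destination terminal 554.52 + brokerage 118.24 + duty 1457.04 = 2129.80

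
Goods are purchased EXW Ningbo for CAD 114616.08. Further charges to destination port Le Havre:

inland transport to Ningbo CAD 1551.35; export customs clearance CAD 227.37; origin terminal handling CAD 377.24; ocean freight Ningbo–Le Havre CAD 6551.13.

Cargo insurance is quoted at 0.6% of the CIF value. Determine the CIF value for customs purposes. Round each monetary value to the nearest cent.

Let C be the CIF value. C = EXW price + pre-shipment costs + freight + 0.6% × C
C − 0.6% × C = 114616.08 + 1551.35 + 227.37 + 377.24 + 6551.13
0.994 × C = 123323.17
C = 123323.17 / 0.994 = 124067.58
Insurance premium = 0.6% × 124067.58 = 744.41

CIF value: CAD 124067.58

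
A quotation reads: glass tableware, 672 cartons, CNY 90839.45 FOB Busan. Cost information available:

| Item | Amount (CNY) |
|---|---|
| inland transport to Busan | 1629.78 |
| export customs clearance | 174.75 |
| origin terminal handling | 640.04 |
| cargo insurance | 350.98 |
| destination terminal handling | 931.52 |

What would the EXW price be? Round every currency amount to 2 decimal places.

Not relevant to the conversion: destination terminal, insurance — on the buyer under both terms; not part of either seller's price.
From FOB to EXW, the seller no longer bears: inland to port, export clearance, origin terminal.
EXW price = 90839.45 − 1629.78 − 174.75 − 640.04 = 88394.88

EXW price: CNY 88394.88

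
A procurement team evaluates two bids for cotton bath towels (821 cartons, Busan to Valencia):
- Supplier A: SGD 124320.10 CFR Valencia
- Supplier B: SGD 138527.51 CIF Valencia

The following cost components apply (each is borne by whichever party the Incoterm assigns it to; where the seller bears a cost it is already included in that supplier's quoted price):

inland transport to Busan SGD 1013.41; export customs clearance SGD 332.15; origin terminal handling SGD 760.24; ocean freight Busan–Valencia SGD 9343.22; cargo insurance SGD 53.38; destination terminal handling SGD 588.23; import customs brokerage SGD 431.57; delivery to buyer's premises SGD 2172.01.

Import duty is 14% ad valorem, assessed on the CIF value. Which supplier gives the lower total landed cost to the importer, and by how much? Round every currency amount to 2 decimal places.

Supplier A is cheaper by SGD 16135.59

Supplier A (CFR):
CIF value = CFR price + insurance = 124320.10 + 53.38 = 124373.48
Import duty = 124373.48 × 14% = 17412.29
Buyer bears (A): 53.38 + 588.23 + 431.57 + 2172.01 = 3245.19
Landed cost (A) = invoice 124320.10 + 3245.19 + duty 17412.29 = 144977.58
Supplier B (CIF):
The CIF price already equals the CIF value: 138527.51
Import duty = 138527.51 × 14% = 19393.85
Buyer bears (B): 588.23 + 431.57 + 2172.01 = 3191.81
Landed cost (B) = invoice 138527.51 + 3191.81 + duty 19393.85 = 161113.17
Difference = |144977.58 − 161113.17| = 16135.59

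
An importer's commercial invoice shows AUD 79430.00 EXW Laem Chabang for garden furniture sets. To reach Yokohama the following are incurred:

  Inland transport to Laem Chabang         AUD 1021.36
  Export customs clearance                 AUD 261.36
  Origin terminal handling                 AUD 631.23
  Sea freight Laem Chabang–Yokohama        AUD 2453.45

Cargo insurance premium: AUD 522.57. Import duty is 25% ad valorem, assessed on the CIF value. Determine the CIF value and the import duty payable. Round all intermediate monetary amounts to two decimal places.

CIF = EXW price + pre-shipment costs + freight + insurance
CIF = 79430.00 + 1021.36 + 261.36 + 631.23 + 2453.45 + 522.57 = 84319.97
Import duty = 84319.97 × 25% = 21079.99

CIF value: AUD 84319.97; import duty: AUD 21079.99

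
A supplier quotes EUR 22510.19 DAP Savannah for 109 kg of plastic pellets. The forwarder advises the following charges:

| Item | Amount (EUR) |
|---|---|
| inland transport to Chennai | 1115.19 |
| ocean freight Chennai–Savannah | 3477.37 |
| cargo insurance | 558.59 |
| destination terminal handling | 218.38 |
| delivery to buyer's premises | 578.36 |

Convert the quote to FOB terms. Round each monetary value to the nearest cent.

FOB price: EUR 17677.49

Not relevant to the conversion: inland to port — on the seller under both DAP and FOB; already in the DAP price and stays in the FOB price.
From DAP to FOB, the seller no longer bears: freight, insurance, destination terminal, delivery.
FOB price = 22510.19 − 3477.37 − 558.59 − 218.38 − 578.36 = 17677.49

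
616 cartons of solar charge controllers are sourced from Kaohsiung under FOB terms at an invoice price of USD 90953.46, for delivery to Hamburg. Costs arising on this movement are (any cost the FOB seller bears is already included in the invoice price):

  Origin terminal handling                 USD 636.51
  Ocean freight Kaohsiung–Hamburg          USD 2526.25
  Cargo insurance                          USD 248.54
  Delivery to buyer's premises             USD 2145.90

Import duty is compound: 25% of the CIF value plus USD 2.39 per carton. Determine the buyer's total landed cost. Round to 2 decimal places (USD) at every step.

Total landed cost: USD 120778.45

FOB: the seller bears costs until goods are on board at the origin port; the buyer bears freight, insurance and all costs thereafter.
Already in the invoice (seller's account under FOB): origin terminal — exclude.
CIF value = FOB price + freight + insurance = 90953.46 + 2526.25 + 248.54 = 93728.25
Ad valorem component: 93728.25 × 25% = 23432.06
Specific component: 616 × 2.39 = 1472.24
Import duty = 23432.06 + 1472.24 = 24904.30
Buyer bears: freight 2526.25 + insurance 248.54 + delivery 2145.90 + duty 24904.30 = 29824.99
Landed cost = invoice 90953.46 + 29824.99 = 120778.45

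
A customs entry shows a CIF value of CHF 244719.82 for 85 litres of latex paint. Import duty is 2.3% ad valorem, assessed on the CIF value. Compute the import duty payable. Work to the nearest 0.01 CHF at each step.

Import duty: CHF 5628.56

Import duty = 244719.82 × 2.3% = 5628.56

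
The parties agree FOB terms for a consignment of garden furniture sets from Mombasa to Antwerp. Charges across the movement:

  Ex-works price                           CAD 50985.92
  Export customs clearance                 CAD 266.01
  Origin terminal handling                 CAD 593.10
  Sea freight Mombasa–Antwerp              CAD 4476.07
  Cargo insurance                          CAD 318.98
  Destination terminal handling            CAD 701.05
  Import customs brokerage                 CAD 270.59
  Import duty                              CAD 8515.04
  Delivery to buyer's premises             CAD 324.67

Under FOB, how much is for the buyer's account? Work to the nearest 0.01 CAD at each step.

Buyer's account: CAD 14606.40

FOB: the seller bears costs until goods are on board at the origin port; the buyer bears freight, insurance and all costs thereafter.
Seller's account: goods 50985.92 + export clearance 266.01 + origin terminal 593.10 = 51845.03
Buyer's account: freight 4476.07 + insurance 318.98 + destination terminal 701.05 + brokerage 270.59 + duty 8515.04 + delivery 324.67 = 14606.40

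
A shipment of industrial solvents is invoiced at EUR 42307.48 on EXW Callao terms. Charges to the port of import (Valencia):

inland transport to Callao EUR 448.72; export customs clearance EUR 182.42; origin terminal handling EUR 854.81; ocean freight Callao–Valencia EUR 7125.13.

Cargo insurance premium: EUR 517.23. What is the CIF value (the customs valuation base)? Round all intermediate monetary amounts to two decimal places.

CIF = EXW price + pre-shipment costs + freight + insurance
CIF = 42307.48 + 448.72 + 182.42 + 854.81 + 7125.13 + 517.23 = 51435.79

CIF value: EUR 51435.79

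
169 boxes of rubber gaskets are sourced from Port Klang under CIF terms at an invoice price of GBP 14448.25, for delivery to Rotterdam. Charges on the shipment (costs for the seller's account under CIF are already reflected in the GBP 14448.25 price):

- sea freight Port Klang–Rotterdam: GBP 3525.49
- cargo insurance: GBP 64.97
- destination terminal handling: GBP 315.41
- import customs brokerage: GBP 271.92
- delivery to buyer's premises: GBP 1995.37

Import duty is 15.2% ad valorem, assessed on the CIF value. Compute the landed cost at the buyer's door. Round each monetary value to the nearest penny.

Total landed cost: GBP 19227.08

CIF: the seller pays costs through ocean freight and marine insurance to the destination port.
Already in the invoice (seller's account under CIF): freight, insurance — exclude.
The CIF price already equals the CIF value: 14448.25
Import duty = 14448.25 × 15.2% = 2196.13
Buyer bears: destination terminal 315.41 + brokerage 271.92 + delivery 1995.37 + duty 2196.13 = 4778.83
Landed cost = invoice 14448.25 + 4778.83 = 19227.08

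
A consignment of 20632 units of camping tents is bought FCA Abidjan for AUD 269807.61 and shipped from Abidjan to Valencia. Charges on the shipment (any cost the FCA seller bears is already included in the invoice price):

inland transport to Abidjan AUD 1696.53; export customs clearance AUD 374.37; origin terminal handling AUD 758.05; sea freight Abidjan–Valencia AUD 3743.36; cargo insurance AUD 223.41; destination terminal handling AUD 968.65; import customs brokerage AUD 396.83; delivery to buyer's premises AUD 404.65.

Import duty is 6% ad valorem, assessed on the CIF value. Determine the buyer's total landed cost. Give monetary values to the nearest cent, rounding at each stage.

FCA: the seller delivers export-cleared goods to the carrier; the buyer bears costs from that point.
Already in the invoice (seller's account under FCA): inland to port, export clearance — exclude.
CIF value = FCA price + origin terminal + freight + insurance = 269807.61 + 758.05 + 3743.36 + 223.41 = 274532.43
Import duty = 274532.43 × 6% = 16471.95
Buyer bears: origin terminal 758.05 + freight 3743.36 + insurance 223.41 + destination terminal 968.65 + brokerage 396.83 + delivery 404.65 + duty 16471.95 = 22966.90
Landed cost = invoice 269807.61 + 22966.90 = 292774.51

Total landed cost: AUD 292774.51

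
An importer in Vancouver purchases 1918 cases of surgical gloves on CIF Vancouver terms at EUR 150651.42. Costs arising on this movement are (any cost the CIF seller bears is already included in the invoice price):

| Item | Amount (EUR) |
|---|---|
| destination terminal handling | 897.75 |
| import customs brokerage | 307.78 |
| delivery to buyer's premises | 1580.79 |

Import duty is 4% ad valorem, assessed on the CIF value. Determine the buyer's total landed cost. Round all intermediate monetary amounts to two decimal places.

CIF: the seller pays costs through ocean freight and marine insurance to the destination port.
The CIF price already equals the CIF value: 150651.42
Import duty = 150651.42 × 4% = 6026.06
Buyer bears: destination terminal 897.75 + brokerage 307.78 + delivery 1580.79 + duty 6026.06 = 8812.38
Landed cost = invoice 150651.42 + 8812.38 = 159463.80

Total landed cost: EUR 159463.80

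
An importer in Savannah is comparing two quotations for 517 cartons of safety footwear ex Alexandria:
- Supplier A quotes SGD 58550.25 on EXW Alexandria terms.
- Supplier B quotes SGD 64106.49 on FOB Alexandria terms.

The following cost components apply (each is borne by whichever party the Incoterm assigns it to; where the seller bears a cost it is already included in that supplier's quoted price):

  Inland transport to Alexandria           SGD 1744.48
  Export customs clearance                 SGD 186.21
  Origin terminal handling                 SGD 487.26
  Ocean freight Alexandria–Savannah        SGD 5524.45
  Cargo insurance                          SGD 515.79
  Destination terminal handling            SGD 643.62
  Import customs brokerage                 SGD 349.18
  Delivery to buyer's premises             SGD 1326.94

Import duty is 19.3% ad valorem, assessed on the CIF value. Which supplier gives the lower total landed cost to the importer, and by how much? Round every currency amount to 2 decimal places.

Supplier A (EXW):
CIF value = EXW price + inland to port + export clearance + origin terminal + freight + insurance = 58550.25 + 1744.48 + 186.21 + 487.26 + 5524.45 + 515.79 = 67008.44
Import duty = 67008.44 × 19.3% = 12932.63
Buyer bears (A): 1744.48 + 186.21 + 487.26 + 5524.45 + 515.79 + 643.62 + 349.18 + 1326.94 = 10777.93
Landed cost (A) = invoice 58550.25 + 10777.93 + duty 12932.63 = 82260.81
Supplier B (FOB):
CIF value = FOB price + freight + insurance = 64106.49 + 5524.45 + 515.79 = 70146.73
Import duty = 70146.73 × 19.3% = 13538.32
Buyer bears (B): 5524.45 + 515.79 + 643.62 + 349.18 + 1326.94 = 8359.98
Landed cost (B) = invoice 64106.49 + 8359.98 + duty 13538.32 = 86004.79
Difference = |82260.81 − 86004.79| = 3743.98

Supplier A is cheaper by SGD 3743.98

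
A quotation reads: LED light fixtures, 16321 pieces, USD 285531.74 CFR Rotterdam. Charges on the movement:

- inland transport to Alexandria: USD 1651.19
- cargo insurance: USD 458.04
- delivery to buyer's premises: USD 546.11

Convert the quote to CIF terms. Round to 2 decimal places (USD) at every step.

Not relevant to the conversion: inland to port — on the seller under both CFR and CIF; already in the CFR price and stays in the CIF price. delivery — on the buyer under both terms; not part of either seller's price.
From CFR to CIF, the seller additionally bears: insurance.
CIF price = 285531.74 + 458.04 = 285989.78

CIF price: USD 285989.78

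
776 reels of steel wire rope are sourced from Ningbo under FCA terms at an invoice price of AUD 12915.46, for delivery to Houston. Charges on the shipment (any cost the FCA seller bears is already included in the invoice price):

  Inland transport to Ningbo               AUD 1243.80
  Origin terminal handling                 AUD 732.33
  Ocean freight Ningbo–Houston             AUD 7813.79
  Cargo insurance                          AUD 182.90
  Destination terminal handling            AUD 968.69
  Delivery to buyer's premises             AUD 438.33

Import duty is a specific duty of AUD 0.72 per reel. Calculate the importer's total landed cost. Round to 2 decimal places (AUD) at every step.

FCA: the seller delivers export-cleared goods to the carrier; the buyer bears costs from that point.
Already in the invoice (seller's account under FCA): inland to port — exclude.
CIF value = FCA price + origin terminal + freight + insurance = 12915.46 + 732.33 + 7813.79 + 182.90 = 21644.48
Import duty = 776 × 0.72 = 558.72
Buyer bears: origin terminal 732.33 + freight 7813.79 + insurance 182.90 + destination terminal 968.69 + delivery 438.33 + duty 558.72 = 10694.76
Landed cost = invoice 12915.46 + 10694.76 = 23610.22

Total landed cost: AUD 23610.22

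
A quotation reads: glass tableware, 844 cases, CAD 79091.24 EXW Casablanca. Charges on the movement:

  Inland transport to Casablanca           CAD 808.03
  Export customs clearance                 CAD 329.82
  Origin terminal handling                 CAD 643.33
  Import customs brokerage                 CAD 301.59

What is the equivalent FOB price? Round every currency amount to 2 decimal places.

Not relevant to the conversion: brokerage — on the buyer under both terms; not part of either seller's price.
From EXW to FOB, the seller additionally bears: inland to port, export clearance, origin terminal.
FOB price = 79091.24 + 808.03 + 329.82 + 643.33 = 80872.42

FOB price: CAD 80872.42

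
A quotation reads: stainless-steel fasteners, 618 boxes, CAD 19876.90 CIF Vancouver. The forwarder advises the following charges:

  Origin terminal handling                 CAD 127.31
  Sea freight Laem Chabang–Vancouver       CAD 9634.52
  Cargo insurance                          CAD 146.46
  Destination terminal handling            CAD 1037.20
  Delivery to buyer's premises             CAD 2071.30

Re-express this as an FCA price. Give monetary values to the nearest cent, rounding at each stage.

Not relevant to the conversion: delivery, destination terminal — on the buyer under both terms; not part of either seller's price.
From CIF to FCA, the seller no longer bears: origin terminal, freight, insurance.
FCA price = 19876.90 − 127.31 − 9634.52 − 146.46 = 9968.61

FCA price: CAD 9968.61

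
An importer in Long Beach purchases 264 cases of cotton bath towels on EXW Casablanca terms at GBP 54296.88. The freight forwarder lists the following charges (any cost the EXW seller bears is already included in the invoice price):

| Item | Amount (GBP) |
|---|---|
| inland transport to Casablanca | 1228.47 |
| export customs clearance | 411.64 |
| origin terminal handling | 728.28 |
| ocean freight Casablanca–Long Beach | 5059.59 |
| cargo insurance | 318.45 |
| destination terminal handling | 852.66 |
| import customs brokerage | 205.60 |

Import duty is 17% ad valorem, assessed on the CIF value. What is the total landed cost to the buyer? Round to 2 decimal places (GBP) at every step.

Total landed cost: GBP 73648.93

EXW: the seller makes goods available at their premises; the buyer bears all onward costs.
CIF value = EXW price + inland to port + export clearance + origin terminal + freight + insurance = 54296.88 + 1228.47 + 411.64 + 728.28 + 5059.59 + 318.45 = 62043.31
Import duty = 62043.31 × 17% = 10547.36
Buyer bears: inland to port 1228.47 + export clearance 411.64 + origin terminal 728.28 + freight 5059.59 + insurance 318.45 + destination terminal 852.66 + brokerage 205.60 + duty 10547.36 = 19352.05
Landed cost = invoice 54296.88 + 19352.05 = 73648.93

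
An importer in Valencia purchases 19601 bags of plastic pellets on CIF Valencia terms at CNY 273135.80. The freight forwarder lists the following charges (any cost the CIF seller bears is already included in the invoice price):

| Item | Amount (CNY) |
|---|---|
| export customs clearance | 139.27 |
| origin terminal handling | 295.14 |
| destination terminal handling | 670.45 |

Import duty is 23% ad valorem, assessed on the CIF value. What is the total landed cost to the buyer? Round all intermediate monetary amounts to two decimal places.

Total landed cost: CNY 336627.48

CIF: the seller pays costs through ocean freight and marine insurance to the destination port.
Already in the invoice (seller's account under CIF): export clearance, origin terminal — exclude.
The CIF price already equals the CIF value: 273135.80
Import duty = 273135.80 × 23% = 62821.23
Buyer bears: destination terminal 670.45 + duty 62821.23 = 63491.68
Landed cost = invoice 273135.80 + 63491.68 = 336627.48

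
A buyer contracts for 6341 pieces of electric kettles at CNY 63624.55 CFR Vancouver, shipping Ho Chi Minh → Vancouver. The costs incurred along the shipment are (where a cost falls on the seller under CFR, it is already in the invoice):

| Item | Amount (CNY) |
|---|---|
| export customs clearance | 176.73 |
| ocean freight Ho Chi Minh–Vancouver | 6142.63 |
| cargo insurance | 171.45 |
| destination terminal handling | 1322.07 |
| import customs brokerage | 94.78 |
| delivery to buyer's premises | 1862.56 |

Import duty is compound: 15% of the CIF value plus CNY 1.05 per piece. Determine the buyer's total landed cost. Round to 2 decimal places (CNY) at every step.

CFR: the seller pays costs through ocean freight to the destination port, but not insurance.
Already in the invoice (seller's account under CFR): export clearance, freight — exclude.
CIF value = CFR price + insurance = 63624.55 + 171.45 = 63796.00
Ad valorem component: 63796.00 × 15% = 9569.40
Specific component: 6341 × 1.05 = 6658.05
Import duty = 9569.40 + 6658.05 = 16227.45
Buyer bears: insurance 171.45 + destination terminal 1322.07 + brokerage 94.78 + delivery 1862.56 + duty 16227.45 = 19678.31
Landed cost = invoice 63624.55 + 19678.31 = 83302.86

Total landed cost: CNY 83302.86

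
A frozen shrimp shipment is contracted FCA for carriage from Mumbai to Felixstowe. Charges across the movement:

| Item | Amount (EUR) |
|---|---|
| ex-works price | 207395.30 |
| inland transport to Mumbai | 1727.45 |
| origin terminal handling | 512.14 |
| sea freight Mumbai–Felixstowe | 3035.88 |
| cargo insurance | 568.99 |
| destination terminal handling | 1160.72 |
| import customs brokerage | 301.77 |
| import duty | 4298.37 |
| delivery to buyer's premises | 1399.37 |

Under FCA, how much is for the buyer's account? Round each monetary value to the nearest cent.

FCA: the seller delivers export-cleared goods to the carrier; the buyer bears costs from that point.
Seller's account: goods 207395.30 + inland to port 1727.45 = 209122.75
Buyer's account: origin terminal 512.14 + freight 3035.88 + insurance 568.99 + destination terminal 1160.72 + brokerage 301.77 + duty 4298.37 + delivery 1399.37 = 11277.24

Buyer's account: EUR 11277.24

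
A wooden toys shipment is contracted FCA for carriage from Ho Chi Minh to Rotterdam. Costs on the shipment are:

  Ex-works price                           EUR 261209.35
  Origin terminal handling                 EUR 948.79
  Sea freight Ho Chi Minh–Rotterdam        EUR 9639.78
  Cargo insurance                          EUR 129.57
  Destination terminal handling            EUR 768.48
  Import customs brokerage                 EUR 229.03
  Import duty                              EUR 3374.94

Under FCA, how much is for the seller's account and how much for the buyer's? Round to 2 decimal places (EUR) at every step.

FCA: the seller delivers export-cleared goods to the carrier; the buyer bears costs from that point.
Seller's account: goods 261209.35 = 261209.35
Buyer's account: origin terminal 948.79 + freight 9639.78 + insurance 129.57 + destination terminal 768.48 + brokerage 229.03 + duty 3374.94 = 15090.59

Seller: EUR 261209.35; buyer: EUR 15090.59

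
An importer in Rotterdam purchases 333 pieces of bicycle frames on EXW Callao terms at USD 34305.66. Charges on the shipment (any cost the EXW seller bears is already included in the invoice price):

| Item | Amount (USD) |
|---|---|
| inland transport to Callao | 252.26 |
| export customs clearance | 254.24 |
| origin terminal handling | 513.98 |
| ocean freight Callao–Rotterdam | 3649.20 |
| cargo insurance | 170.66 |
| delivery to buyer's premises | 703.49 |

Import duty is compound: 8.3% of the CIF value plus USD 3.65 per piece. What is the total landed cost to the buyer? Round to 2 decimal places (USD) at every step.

Total landed cost: USD 44314.06

EXW: the seller makes goods available at their premises; the buyer bears all onward costs.
CIF value = EXW price + inland to port + export clearance + origin terminal + freight + insurance = 34305.66 + 252.26 + 254.24 + 513.98 + 3649.20 + 170.66 = 39146.00
Ad valorem component: 39146.00 × 8.3% = 3249.12
Specific component: 333 × 3.65 = 1215.45
Import duty = 3249.12 + 1215.45 = 4464.57
Buyer bears: inland to port 252.26 + export clearance 254.24 + origin terminal 513.98 + freight 3649.20 + insurance 170.66 + delivery 703.49 + duty 4464.57 = 10008.40
Landed cost = invoice 34305.66 + 10008.40 = 44314.06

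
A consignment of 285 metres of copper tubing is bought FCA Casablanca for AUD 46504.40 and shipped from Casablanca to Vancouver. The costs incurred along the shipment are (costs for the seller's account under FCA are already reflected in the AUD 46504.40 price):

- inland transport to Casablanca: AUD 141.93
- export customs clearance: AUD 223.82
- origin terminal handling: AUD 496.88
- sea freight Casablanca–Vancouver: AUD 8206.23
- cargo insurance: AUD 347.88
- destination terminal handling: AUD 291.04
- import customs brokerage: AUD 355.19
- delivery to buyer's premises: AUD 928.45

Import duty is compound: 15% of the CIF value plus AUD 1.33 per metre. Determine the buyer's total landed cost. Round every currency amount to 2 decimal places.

FCA: the seller delivers export-cleared goods to the carrier; the buyer bears costs from that point.
Already in the invoice (seller's account under FCA): inland to port, export clearance — exclude.
CIF value = FCA price + origin terminal + freight + insurance = 46504.40 + 496.88 + 8206.23 + 347.88 = 55555.39
Ad valorem component: 55555.39 × 15% = 8333.31
Specific component: 285 × 1.33 = 379.05
Import duty = 8333.31 + 379.05 = 8712.36
Buyer bears: origin terminal 496.88 + freight 8206.23 + insurance 347.88 + destination terminal 291.04 + brokerage 355.19 + delivery 928.45 + duty 8712.36 = 19338.03
Landed cost = invoice 46504.40 + 19338.03 = 65842.43

Total landed cost: AUD 65842.43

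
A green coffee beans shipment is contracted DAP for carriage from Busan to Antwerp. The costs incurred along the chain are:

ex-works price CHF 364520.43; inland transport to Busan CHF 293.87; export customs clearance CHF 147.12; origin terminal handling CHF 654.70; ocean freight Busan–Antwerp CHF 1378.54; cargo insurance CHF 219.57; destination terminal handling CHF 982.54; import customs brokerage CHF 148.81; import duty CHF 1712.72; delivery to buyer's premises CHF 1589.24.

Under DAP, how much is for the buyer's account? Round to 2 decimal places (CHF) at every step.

DAP: the seller bears all costs to the named destination except import duty and clearance.
Seller's account: goods 364520.43 + inland to port 293.87 + export clearance 147.12 + origin terminal 654.70 + freight 1378.54 + insurance 219.57 + destination terminal 982.54 + delivery 1589.24 = 369786.01
Buyer's account: brokerage 148.81 + duty 1712.72 = 1861.53

Buyer's account: CHF 1861.53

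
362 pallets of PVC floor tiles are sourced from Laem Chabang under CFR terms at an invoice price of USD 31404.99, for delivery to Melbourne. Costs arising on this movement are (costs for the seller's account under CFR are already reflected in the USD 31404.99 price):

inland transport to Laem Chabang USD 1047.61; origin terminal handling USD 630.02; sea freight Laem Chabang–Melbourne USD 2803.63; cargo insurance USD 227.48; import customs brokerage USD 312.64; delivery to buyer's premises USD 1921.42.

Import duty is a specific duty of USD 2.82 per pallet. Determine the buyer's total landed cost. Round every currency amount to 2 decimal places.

CFR: the seller pays costs through ocean freight to the destination port, but not insurance.
Already in the invoice (seller's account under CFR): inland to port, origin terminal, freight — exclude.
CIF value = CFR price + insurance = 31404.99 + 227.48 = 31632.47
Import duty = 362 × 2.82 = 1020.84
Buyer bears: insurance 227.48 + brokerage 312.64 + delivery 1921.42 + duty 1020.84 = 3482.38
Landed cost = invoice 31404.99 + 3482.38 = 34887.37

Total landed cost: USD 34887.37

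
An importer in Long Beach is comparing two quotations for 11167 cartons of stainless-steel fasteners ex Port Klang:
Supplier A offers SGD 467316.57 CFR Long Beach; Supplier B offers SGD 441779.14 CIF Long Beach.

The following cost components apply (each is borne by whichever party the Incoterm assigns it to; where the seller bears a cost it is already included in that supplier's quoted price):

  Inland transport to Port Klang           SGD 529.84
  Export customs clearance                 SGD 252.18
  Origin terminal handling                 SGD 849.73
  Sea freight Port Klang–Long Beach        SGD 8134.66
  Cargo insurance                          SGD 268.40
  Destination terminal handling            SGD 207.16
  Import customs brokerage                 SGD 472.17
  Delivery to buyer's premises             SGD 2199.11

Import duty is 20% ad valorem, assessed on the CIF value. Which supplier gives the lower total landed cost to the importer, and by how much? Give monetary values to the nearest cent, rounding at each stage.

Supplier A (CFR):
CIF value = CFR price + insurance = 467316.57 + 268.40 = 467584.97
Import duty = 467584.97 × 20% = 93516.99
Buyer bears (A): 268.40 + 207.16 + 472.17 + 2199.11 = 3146.84
Landed cost (A) = invoice 467316.57 + 3146.84 + duty 93516.99 = 563980.40
Supplier B (CIF):
The CIF price already equals the CIF value: 441779.14
Import duty = 441779.14 × 20% = 88355.83
Buyer bears (B): 207.16 + 472.17 + 2199.11 = 2878.44
Landed cost (B) = invoice 441779.14 + 2878.44 + duty 88355.83 = 533013.41
Difference = |563980.40 − 533013.41| = 30966.99

Supplier B is cheaper by SGD 30966.99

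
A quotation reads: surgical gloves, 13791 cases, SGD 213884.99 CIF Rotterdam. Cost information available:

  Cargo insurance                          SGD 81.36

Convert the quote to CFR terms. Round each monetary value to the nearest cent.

CFR price: SGD 213803.63

From CIF to CFR, the seller no longer bears: insurance.
CFR price = 213884.99 − 81.36 = 213803.63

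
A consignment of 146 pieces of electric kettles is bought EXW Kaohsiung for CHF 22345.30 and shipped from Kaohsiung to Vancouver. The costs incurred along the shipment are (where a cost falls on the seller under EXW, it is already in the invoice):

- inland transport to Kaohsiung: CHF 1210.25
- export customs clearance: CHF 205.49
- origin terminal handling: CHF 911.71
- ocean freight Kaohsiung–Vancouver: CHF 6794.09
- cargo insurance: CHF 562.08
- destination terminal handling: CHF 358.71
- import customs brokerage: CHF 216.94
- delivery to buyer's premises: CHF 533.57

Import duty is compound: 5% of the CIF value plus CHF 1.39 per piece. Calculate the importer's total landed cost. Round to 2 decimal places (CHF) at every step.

EXW: the seller makes goods available at their premises; the buyer bears all onward costs.
CIF value = EXW price + inland to port + export clearance + origin terminal + freight + insurance = 22345.30 + 1210.25 + 205.49 + 911.71 + 6794.09 + 562.08 = 32028.92
Ad valorem component: 32028.92 × 5% = 1601.45
Specific component: 146 × 1.39 = 202.94
Import duty = 1601.45 + 202.94 = 1804.39
Buyer bears: inland to port 1210.25 + export clearance 205.49 + origin terminal 911.71 + freight 6794.09 + insurance 562.08 + destination terminal 358.71 + brokerage 216.94 + delivery 533.57 + duty 1804.39 = 12597.23
Landed cost = invoice 22345.30 + 12597.23 = 34942.53

Total landed cost: CHF 34942.53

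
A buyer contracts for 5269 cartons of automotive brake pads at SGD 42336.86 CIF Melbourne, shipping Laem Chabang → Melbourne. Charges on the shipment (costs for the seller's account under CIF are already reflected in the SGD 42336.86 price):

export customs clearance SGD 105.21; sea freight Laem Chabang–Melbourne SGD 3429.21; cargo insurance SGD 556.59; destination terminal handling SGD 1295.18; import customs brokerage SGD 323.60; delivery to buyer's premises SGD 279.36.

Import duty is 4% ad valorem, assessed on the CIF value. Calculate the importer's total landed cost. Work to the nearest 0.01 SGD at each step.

Total landed cost: SGD 45928.47

CIF: the seller pays costs through ocean freight and marine insurance to the destination port.
Already in the invoice (seller's account under CIF): export clearance, freight, insurance — exclude.
The CIF price already equals the CIF value: 42336.86
Import duty = 42336.86 × 4% = 1693.47
Buyer bears: destination terminal 1295.18 + brokerage 323.60 + delivery 279.36 + duty 1693.47 = 3591.61
Landed cost = invoice 42336.86 + 3591.61 = 45928.47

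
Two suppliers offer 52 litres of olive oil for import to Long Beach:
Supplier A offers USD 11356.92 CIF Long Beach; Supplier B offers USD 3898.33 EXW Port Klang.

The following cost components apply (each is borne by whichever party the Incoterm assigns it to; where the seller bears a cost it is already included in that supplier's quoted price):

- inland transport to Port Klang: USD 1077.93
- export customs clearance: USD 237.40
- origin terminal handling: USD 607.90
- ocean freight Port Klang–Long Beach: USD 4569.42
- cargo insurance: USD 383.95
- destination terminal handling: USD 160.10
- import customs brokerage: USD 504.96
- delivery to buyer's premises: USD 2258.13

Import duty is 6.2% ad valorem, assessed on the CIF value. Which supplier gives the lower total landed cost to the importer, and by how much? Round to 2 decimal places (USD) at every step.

Supplier A (CIF):
The CIF price already equals the CIF value: 11356.92
Import duty = 11356.92 × 6.2% = 704.13
Buyer bears (A): 160.10 + 504.96 + 2258.13 = 2923.19
Landed cost (A) = invoice 11356.92 + 2923.19 + duty 704.13 = 14984.24
Supplier B (EXW):
CIF value = EXW price + inland to port + export clearance + origin terminal + freight + insurance = 3898.33 + 1077.93 + 237.40 + 607.90 + 4569.42 + 383.95 = 10774.93
Import duty = 10774.93 × 6.2% = 668.05
Buyer bears (B): 1077.93 + 237.40 + 607.90 + 4569.42 + 383.95 + 160.10 + 504.96 + 2258.13 = 9799.79
Landed cost (B) = invoice 3898.33 + 9799.79 + duty 668.05 = 14366.17
Difference = |14984.24 − 14366.17| = 618.07

Supplier B is cheaper by USD 618.07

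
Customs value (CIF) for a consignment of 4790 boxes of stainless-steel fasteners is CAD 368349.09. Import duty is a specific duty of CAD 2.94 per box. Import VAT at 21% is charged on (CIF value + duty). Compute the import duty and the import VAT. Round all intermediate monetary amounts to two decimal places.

Import duty = 4790 × 2.94 = 14082.60
VAT base = CIF + duty = 368349.09 + 14082.60 = 382431.69
Import VAT = 382431.69 × 21% = 80310.65

Import duty: CAD 14082.60; import VAT: CAD 80310.65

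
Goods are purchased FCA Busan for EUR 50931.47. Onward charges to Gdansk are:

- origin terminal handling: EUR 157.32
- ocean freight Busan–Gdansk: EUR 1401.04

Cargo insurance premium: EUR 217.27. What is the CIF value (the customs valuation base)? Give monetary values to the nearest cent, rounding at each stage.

CIF = FCA price + pre-shipment costs + freight + insurance
CIF = 50931.47 + 157.32 + 1401.04 + 217.27 = 52707.10

CIF value: EUR 52707.10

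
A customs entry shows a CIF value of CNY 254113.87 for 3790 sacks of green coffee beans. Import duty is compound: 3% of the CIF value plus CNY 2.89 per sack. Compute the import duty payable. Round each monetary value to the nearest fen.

Import duty: CNY 18576.52

Ad valorem component: 254113.87 × 3% = 7623.42
Specific component: 3790 × 2.89 = 10953.10
Import duty = 7623.42 + 10953.10 = 18576.52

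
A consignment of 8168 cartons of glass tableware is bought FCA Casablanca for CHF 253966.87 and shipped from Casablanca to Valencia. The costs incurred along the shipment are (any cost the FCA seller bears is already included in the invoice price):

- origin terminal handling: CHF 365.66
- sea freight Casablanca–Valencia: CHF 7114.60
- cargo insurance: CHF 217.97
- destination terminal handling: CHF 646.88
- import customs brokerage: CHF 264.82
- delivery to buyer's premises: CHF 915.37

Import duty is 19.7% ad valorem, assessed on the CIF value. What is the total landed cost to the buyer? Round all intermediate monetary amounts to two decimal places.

Total landed cost: CHF 315040.19

FCA: the seller delivers export-cleared goods to the carrier; the buyer bears costs from that point.
CIF value = FCA price + origin terminal + freight + insurance = 253966.87 + 365.66 + 7114.60 + 217.97 = 261665.10
Import duty = 261665.10 × 19.7% = 51548.02
Buyer bears: origin terminal 365.66 + freight 7114.60 + insurance 217.97 + destination terminal 646.88 + brokerage 264.82 + delivery 915.37 + duty 51548.02 = 61073.32
Landed cost = invoice 253966.87 + 61073.32 = 315040.19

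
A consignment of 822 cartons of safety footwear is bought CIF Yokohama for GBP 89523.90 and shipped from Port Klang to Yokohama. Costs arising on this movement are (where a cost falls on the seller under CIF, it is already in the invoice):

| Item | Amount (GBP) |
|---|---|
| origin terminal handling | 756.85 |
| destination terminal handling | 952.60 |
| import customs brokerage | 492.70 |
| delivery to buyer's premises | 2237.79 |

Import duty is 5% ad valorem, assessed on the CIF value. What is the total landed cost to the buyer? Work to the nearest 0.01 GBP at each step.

CIF: the seller pays costs through ocean freight and marine insurance to the destination port.
Already in the invoice (seller's account under CIF): origin terminal — exclude.
The CIF price already equals the CIF value: 89523.90
Import duty = 89523.90 × 5% = 4476.20
Buyer bears: destination terminal 952.60 + brokerage 492.70 + delivery 2237.79 + duty 4476.20 = 8159.29
Landed cost = invoice 89523.90 + 8159.29 = 97683.19

Total landed cost: GBP 97683.19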